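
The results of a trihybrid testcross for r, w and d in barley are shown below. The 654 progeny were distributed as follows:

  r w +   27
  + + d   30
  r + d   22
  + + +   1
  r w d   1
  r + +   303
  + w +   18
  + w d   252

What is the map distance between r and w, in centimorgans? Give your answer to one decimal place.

The two most frequent reciprocal classes, + w d and r + +, are the parental types, so the F1 was + w d / r + +.
The two rarest classes, r w d and + + +, are the double crossovers. Comparing them with the parentals, only the r allele has switched, so r is the middle locus and the order is d – r – w.
Crossovers in the r–w interval produce the single-crossover classes + + d and r w + (30 + 27 = 57) plus the double crossovers (2).
RF(r–w) = (57 + 2) / 654 = 59/654 = 0.0902 → 9.0 centimorgans.

9.0 centimorgans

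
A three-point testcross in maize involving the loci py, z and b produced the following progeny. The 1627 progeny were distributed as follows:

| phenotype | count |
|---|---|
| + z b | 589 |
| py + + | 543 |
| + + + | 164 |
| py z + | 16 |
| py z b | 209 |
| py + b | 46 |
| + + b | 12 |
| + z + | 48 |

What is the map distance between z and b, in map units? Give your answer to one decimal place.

7.5 map units

The two most frequent reciprocal classes, + z b and py + +, are the parental types, so the F1 was + z b / py + +.
The two rarest classes, + + b and py z +, are the double crossovers. Comparing them with the parentals, only the z allele has switched, so z is the middle locus and the order is b – z – py.
Crossovers in the b–z interval produce the single-crossover classes + z + and py + b (48 + 46 = 94) plus the double crossovers (28).
RF(b–z) = (94 + 28) / 1627 = 122/1627 = 0.0750 → 7.5 map units.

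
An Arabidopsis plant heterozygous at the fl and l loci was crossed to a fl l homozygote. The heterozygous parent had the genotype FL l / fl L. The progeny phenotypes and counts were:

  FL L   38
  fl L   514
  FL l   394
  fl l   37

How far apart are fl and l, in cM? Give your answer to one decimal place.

The recombinant classes are FL L and fl l: 38 + 37 = 75.
Recombination frequency = 75/983 = 0.0763 ≈ 7.6%, i.e. 7.6 cM.

7.6 cM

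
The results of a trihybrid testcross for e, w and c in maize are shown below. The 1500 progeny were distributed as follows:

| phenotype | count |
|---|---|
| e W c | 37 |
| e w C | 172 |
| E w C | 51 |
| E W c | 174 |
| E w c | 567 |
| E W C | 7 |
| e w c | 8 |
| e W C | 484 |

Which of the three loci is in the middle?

e

The two most frequent reciprocal classes, E w c and e W C, are the parental types, so the F1 was E w c / e W C.
The two rarest classes, e w c and E W C, are the double crossovers. Comparing them with the parentals, only the e allele has switched, so e is the middle locus and the order is w – e – c.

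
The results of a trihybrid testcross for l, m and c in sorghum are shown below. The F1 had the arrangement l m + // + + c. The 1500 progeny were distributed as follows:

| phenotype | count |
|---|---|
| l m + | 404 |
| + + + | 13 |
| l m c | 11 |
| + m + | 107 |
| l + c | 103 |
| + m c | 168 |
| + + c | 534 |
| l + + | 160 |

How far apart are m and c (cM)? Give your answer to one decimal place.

23.5 cM

The two rarest classes, l m c and + + +, are the double crossovers. Comparing them with the parentals, only the c allele has switched, so c is the middle locus and the order is m – c – l.
Crossovers in the m–c interval produce the single-crossover classes l + + and + m c (160 + 168 = 328) plus the double crossovers (24).
RF(m–c) = (328 + 24) / 1500 = 352/1500 = 0.2347 → 23.5 cM.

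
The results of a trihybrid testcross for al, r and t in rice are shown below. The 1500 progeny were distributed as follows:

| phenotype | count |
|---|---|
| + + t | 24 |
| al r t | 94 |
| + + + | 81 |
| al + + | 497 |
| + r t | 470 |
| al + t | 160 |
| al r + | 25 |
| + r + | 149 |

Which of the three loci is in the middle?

r

The two most frequent reciprocal classes, + r t and al + +, are the parental types, so the F1 was + r t / al + +.
The two rarest classes, + + t and al r +, are the double crossovers. Comparing them with the parentals, only the r allele has switched, so r is the middle locus and the order is t – r – al.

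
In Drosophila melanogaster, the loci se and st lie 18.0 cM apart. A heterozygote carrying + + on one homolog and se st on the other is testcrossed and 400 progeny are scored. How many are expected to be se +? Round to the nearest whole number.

A map distance of 18.0 cM corresponds to a recombination frequency of 0.180.
The F1 is + + / se st, so se + is a recombinant gamete class with expected frequency r/2 = 0.180/2 = 0.0900.
Expected number = 0.0900 × 400 = 36.00 ≈ 36.

36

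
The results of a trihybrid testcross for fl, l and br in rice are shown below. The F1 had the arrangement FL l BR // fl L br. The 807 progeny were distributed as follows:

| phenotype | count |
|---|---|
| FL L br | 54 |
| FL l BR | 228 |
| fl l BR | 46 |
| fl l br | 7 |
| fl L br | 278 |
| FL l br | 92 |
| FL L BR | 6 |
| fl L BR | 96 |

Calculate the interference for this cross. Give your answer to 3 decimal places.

The two rarest classes, FL L BR and fl l br, are the double crossovers. Comparing them with the parentals, only the l allele has switched, so l is the middle locus and the order is br – l – fl.
br–l: (188 + 13)/807 = 0.2491; l–fl: (100 + 13)/807 = 0.1400.
Expected DCO frequency = 0.2491 × 0.1400 ≈ 0.03487; observed = 13/807 ≈ 0.01611.
Coefficient of coincidence = 0.01611/0.03487 ≈ 0.462; interference = 1 − 0.462 = 0.538.

0.538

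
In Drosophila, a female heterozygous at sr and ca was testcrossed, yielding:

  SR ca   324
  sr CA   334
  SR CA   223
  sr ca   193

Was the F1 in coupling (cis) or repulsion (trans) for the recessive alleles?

trans

The two most frequent classes are SR ca (324) and sr CA (334); these are the parental (non-recombinant) types.
So the F1 carried SR ca on one chromosome and sr CA on the other — the recessive alleles are on opposite chromosomes (trans / repulsion).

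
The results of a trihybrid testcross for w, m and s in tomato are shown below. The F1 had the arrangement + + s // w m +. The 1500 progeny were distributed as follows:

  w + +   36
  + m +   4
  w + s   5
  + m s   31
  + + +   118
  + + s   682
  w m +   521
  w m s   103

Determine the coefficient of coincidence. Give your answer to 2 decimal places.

0.77

The two rarest classes, w + s and + m +, are the double crossovers. Comparing them with the parentals, only the w allele has switched, so w is the middle locus and the order is m – w – s.
m–w: (67 + 9)/1500 = 0.0507; w–s: (221 + 9)/1500 = 0.1533.
Expected DCO frequency = 0.0507 × 0.1533 ≈ 0.00777; observed = 9/1500 ≈ 0.00600.
Coefficient of coincidence = 0.00600/0.00777 ≈ 0.77.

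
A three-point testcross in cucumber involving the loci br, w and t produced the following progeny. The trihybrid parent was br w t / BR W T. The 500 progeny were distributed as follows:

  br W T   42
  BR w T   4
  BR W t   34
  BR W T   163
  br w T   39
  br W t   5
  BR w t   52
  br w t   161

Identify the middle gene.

The two rarest classes, br W t and BR w T, are the double crossovers. Comparing them with the parentals, only the w allele has switched, so w is the middle locus and the order is t – w – br.

w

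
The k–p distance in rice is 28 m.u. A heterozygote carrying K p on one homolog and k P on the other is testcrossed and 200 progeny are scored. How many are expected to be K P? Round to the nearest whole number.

A map distance of 28 m.u. corresponds to a recombination frequency of 0.280.
The F1 is K p / k P, so K P is a recombinant gamete class with expected frequency r/2 = 0.280/2 = 0.1400.
Expected number = 0.1400 × 200 = 28.00 ≈ 28.

28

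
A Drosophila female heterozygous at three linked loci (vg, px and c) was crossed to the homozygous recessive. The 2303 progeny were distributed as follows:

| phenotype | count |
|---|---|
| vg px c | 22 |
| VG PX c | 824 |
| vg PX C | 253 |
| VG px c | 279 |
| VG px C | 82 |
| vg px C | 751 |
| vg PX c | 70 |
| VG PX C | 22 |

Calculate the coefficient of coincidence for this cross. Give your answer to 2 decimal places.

0.90

The two most frequent reciprocal classes, vg px C and VG PX c, are the parental types, so the F1 was vg px C / VG PX c.
The two rarest classes, vg px c and VG PX C, are the double crossovers. Comparing them with the parentals, only the c allele has switched, so c is the middle locus and the order is px – c – vg.
px–c: (532 + 44)/2303 = 0.2501; c–vg: (152 + 44)/2303 = 0.0851.
Expected DCO frequency = 0.2501 × 0.0851 ≈ 0.02128; observed = 44/2303 ≈ 0.01911.
Coefficient of coincidence = 0.01911/0.02128 ≈ 0.90.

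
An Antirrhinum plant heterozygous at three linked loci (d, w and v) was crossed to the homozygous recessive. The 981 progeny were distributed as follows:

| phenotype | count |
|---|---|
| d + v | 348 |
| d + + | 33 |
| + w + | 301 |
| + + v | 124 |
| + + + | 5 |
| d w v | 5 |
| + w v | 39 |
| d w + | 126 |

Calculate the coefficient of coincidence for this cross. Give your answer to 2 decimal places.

0.46

The two most frequent reciprocal classes, d + v and + w +, are the parental types, so the F1 was d + v / + w +.
The two rarest classes, d w v and + + +, are the double crossovers. Comparing them with the parentals, only the w allele has switched, so w is the middle locus and the order is v – w – d.
v–w: (72 + 10)/981 = 0.0836; w–d: (250 + 10)/981 = 0.2650.
Expected DCO frequency = 0.0836 × 0.2650 ≈ 0.02215; observed = 10/981 ≈ 0.01019.
Coefficient of coincidence = 0.01019/0.02215 ≈ 0.46.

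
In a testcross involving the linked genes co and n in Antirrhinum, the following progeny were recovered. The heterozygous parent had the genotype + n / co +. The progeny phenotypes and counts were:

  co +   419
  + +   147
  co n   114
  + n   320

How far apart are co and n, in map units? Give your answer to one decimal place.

The recombinant classes are + + and co n: 147 + 114 = 261.
Recombination frequency = 261/1000 = 0.2610 ≈ 26.1%, i.e. 26.1 map units.

26.1 map units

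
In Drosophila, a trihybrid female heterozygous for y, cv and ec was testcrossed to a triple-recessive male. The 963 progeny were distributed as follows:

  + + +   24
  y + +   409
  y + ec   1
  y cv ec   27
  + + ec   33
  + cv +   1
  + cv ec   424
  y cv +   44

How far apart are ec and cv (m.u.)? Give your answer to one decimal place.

The two most frequent reciprocal classes, y + + and + cv ec, are the parental types, so the F1 was y + + / + cv ec.
The two rarest classes, y + ec and + cv +, are the double crossovers. Comparing them with the parentals, only the ec allele has switched, so ec is the middle locus and the order is cv – ec – y.
Crossovers in the cv–ec interval produce the single-crossover classes y cv + and + + ec (44 + 33 = 77) plus the double crossovers (2).
RF(cv–ec) = (77 + 2) / 963 = 79/963 = 0.0820 → 8.2 m.u.

8.2 m.u.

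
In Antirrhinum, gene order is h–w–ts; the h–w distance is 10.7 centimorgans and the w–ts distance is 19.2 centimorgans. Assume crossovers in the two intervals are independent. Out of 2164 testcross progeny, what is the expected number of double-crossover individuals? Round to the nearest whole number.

44

Map distances give recombination frequencies of 0.107 and 0.192 for the two intervals.
With no interference, expected double-crossover frequency = 0.107 × 0.192 = 0.02054.
Expected number = 0.02054 × 2164 = 44.46 ≈ 44.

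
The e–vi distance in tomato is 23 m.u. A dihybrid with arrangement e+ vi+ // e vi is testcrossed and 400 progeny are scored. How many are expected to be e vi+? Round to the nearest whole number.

A map distance of 23 m.u. corresponds to a recombination frequency of 0.230.
The F1 is e+ vi+ / e vi, so e vi+ is a recombinant gamete class with expected frequency r/2 = 0.230/2 = 0.1150.
Expected number = 0.1150 × 400 = 46.00 ≈ 46.

46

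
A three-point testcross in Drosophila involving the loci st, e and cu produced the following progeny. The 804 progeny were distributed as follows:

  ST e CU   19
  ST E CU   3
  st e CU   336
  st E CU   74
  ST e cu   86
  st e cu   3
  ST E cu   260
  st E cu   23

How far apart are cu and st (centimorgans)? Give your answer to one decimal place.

6.0 centimorgans

The two most frequent reciprocal classes, st e CU and ST E cu, are the parental types, so the F1 was st e CU / ST E cu.
The two rarest classes, st e cu and ST E CU, are the double crossovers. Comparing them with the parentals, only the cu allele has switched, so cu is the middle locus and the order is e – cu – st.
Crossovers in the cu–st interval produce the single-crossover classes ST e CU and st E cu (19 + 23 = 42) plus the double crossovers (6).
RF(cu–st) = (42 + 6) / 804 = 48/804 = 0.0597 → 6.0 centimorgans.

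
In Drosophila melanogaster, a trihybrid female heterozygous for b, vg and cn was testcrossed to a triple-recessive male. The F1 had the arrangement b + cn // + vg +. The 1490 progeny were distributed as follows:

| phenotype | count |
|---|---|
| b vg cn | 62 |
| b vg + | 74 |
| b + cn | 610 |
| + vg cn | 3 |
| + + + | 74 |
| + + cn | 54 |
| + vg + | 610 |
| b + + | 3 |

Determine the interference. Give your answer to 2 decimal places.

The two rarest classes, b + + and + vg cn, are the double crossovers. Comparing them with the parentals, only the cn allele has switched, so cn is the middle locus and the order is b – cn – vg.
b–cn: (128 + 6)/1490 = 0.0899; cn–vg: (136 + 6)/1490 = 0.0953.
Expected DCO frequency = 0.0899 × 0.0953 ≈ 0.00857; observed = 6/1490 ≈ 0.00403.
Coefficient of coincidence = 0.00403/0.00857 ≈ 0.47; interference = 1 − 0.47 = 0.53.

0.53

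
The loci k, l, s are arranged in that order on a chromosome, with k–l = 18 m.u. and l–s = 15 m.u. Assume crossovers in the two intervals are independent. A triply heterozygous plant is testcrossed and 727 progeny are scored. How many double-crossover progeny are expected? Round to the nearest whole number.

20

Map distances give recombination frequencies of 0.180 and 0.150 for the two intervals.
With no interference, expected double-crossover frequency = 0.180 × 0.150 = 0.02700.
Expected number = 0.02700 × 727 = 19.63 ≈ 20.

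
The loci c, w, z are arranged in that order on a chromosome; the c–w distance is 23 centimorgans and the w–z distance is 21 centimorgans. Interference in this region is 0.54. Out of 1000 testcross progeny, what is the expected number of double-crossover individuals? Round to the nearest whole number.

22

Map distances give recombination frequencies of 0.230 and 0.210 for the two intervals.
With interference 0.54 (so coincidence = 0.46), expected double-crossover frequency = 0.230 × 0.210 × 0.46 = 0.02222.
Expected number = 0.02222 × 1000 = 22.22 ≈ 22.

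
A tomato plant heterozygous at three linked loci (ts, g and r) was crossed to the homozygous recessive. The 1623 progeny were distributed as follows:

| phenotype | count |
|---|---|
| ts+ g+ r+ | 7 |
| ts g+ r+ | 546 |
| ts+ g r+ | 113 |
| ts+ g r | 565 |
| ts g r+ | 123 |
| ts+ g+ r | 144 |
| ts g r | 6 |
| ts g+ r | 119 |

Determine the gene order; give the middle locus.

The two most frequent reciprocal classes, ts g+ r+ and ts+ g r, are the parental types, so the F1 was ts g+ r+ / ts+ g r.
The two rarest classes, ts+ g+ r+ and ts g r, are the double crossovers. Comparing them with the parentals, only the ts allele has switched, so ts is the middle locus and the order is g – ts – r.

ts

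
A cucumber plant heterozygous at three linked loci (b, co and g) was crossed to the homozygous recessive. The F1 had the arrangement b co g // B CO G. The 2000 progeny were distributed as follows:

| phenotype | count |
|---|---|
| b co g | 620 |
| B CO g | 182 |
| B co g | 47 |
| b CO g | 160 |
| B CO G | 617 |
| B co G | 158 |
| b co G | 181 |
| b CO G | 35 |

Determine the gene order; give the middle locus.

b

The two rarest classes, B co g and b CO G, are the double crossovers. Comparing them with the parentals, only the b allele has switched, so b is the middle locus and the order is co – b – g.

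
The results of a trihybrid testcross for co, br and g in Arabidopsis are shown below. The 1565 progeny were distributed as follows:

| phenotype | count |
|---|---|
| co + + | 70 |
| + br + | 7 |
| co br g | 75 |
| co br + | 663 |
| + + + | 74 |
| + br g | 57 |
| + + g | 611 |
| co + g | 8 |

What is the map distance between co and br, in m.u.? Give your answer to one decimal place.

9.1 m.u.

The two most frequent reciprocal classes, + + g and co br +, are the parental types, so the F1 was + + g / co br +.
The two rarest classes, co + g and + br +, are the double crossovers. Comparing them with the parentals, only the co allele has switched, so co is the middle locus and the order is g – co – br.
Crossovers in the co–br interval produce the single-crossover classes + br g and co + + (57 + 70 = 127) plus the double crossovers (15).
RF(co–br) = (127 + 15) / 1565 = 142/1565 = 0.0907 → 9.1 m.u.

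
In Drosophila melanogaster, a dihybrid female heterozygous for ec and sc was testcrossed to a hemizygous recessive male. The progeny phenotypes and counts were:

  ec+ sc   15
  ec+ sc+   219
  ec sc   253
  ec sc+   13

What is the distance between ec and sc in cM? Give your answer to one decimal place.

The two most frequent classes, ec+ sc+ (219) and ec sc (253), are the parental types, so the F1 was ec+ sc+ / ec sc.
The recombinant classes are ec+ sc and ec sc+: 15 + 13 = 28.
Recombination frequency = 28/500 = 0.0560 ≈ 5.6%, i.e. 5.6 cM.

5.6 cM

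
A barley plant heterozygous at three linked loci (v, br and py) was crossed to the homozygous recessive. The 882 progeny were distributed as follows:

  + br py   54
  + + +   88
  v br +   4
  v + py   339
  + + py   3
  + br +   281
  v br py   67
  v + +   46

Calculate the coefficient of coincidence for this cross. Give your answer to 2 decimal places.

0.36

The two most frequent reciprocal classes, + br + and v + py, are the parental types, so the F1 was + br + / v + py.
The two rarest classes, v br + and + + py, are the double crossovers. Comparing them with the parentals, only the v allele has switched, so v is the middle locus and the order is py – v – br.
py–v: (100 + 7)/882 = 0.1213; v–br: (155 + 7)/882 = 0.1837.
Expected DCO frequency = 0.1213 × 0.1837 ≈ 0.02228; observed = 7/882 ≈ 0.00794.
Coefficient of coincidence = 0.00794/0.02228 ≈ 0.36.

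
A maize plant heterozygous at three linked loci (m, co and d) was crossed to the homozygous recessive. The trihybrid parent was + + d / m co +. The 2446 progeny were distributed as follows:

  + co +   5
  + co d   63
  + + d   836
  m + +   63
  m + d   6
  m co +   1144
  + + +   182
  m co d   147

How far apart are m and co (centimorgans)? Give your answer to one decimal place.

The two rarest classes, m + d and + co +, are the double crossovers. Comparing them with the parentals, only the m allele has switched, so m is the middle locus and the order is co – m – d.
Crossovers in the co–m interval produce the single-crossover classes + co d and m + + (63 + 63 = 126) plus the double crossovers (11).
RF(co–m) = (126 + 11) / 2446 = 137/2446 = 0.0560 → 5.6 centimorgans.

5.6 centimorgans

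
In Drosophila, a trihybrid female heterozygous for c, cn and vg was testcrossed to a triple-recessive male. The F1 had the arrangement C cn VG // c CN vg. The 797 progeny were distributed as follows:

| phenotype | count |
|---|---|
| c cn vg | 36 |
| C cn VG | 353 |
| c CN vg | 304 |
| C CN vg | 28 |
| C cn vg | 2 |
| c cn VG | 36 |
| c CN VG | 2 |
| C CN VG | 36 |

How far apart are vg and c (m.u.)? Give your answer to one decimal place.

8.5 m.u.

The two rarest classes, C cn vg and c CN VG, are the double crossovers. Comparing them with the parentals, only the vg allele has switched, so vg is the middle locus and the order is c – vg – cn.
Crossovers in the c–vg interval produce the single-crossover classes c cn VG and C CN vg (36 + 28 = 64) plus the double crossovers (4).
RF(c–vg) = (64 + 4) / 797 = 68/797 = 0.0853 → 8.5 m.u.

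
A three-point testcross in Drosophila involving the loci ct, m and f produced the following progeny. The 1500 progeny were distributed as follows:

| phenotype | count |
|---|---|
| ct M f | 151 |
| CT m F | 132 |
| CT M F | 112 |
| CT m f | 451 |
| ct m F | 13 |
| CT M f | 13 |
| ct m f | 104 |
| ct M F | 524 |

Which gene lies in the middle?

The two most frequent reciprocal classes, CT m f and ct M F, are the parental types, so the F1 was CT m f / ct M F.
The two rarest classes, CT M f and ct m F, are the double crossovers. Comparing them with the parentals, only the m allele has switched, so m is the middle locus and the order is ct – m – f.

m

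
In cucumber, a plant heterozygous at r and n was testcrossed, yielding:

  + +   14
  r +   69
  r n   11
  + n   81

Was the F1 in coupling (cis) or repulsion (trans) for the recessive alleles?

trans

The two most frequent classes are + n (81) and r + (69); these are the parental (non-recombinant) types.
So the F1 carried + n on one chromosome and r + on the other — the recessive alleles are on opposite chromosomes (trans / repulsion).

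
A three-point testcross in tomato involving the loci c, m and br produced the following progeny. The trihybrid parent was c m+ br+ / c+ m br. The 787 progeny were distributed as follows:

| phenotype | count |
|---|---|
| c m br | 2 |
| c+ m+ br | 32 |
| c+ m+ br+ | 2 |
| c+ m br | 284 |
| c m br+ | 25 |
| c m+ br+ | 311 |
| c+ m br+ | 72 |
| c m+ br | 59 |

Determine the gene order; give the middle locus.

c

The two rarest classes, c+ m+ br+ and c m br, are the double crossovers. Comparing them with the parentals, only the c allele has switched, so c is the middle locus and the order is m – c – br.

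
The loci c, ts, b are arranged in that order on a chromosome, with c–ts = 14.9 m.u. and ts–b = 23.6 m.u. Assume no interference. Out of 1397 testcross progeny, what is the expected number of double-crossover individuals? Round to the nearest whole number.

49

Map distances give recombination frequencies of 0.149 and 0.236 for the two intervals.
With no interference, expected double-crossover frequency = 0.149 × 0.236 = 0.03516.
Expected number = 0.03516 × 1397 = 49.12 ≈ 49.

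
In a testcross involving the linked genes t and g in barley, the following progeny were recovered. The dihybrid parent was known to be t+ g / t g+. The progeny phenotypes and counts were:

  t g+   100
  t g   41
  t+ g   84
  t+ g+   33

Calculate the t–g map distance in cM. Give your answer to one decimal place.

28.7 cM

The recombinant classes are t+ g+ and t g: 33 + 41 = 74.
Recombination frequency = 74/258 = 0.2868 ≈ 28.7%, i.e. 28.7 cM.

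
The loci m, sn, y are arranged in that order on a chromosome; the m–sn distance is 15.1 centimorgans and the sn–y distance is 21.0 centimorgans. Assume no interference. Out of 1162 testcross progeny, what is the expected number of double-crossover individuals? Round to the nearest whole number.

Map distances give recombination frequencies of 0.151 and 0.210 for the two intervals.
With no interference, expected double-crossover frequency = 0.151 × 0.210 = 0.03171.
Expected number = 0.03171 × 1162 = 36.85 ≈ 37.

37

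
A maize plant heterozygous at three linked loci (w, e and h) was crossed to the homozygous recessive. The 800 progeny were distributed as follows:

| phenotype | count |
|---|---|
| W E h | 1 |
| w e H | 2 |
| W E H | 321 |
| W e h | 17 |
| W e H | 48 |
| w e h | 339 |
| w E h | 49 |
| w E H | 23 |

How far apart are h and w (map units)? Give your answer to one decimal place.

The two most frequent reciprocal classes, W E H and w e h, are the parental types, so the F1 was W E H / w e h.
The two rarest classes, W E h and w e H, are the double crossovers. Comparing them with the parentals, only the h allele has switched, so h is the middle locus and the order is w – h – e.
Crossovers in the w–h interval produce the single-crossover classes w E H and W e h (23 + 17 = 40) plus the double crossovers (3).
RF(w–h) = (40 + 3) / 800 = 43/800 = 0.0537 → 5.4 map units.

5.4 map units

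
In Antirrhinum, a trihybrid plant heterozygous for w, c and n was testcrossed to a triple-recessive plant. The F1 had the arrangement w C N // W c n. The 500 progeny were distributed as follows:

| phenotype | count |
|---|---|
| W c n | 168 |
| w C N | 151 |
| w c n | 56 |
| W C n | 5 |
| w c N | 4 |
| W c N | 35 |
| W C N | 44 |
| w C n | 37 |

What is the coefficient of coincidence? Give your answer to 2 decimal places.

The two rarest classes, w c N and W C n, are the double crossovers. Comparing them with the parentals, only the c allele has switched, so c is the middle locus and the order is w – c – n.
w–c: (100 + 9)/500 = 0.2180; c–n: (72 + 9)/500 = 0.1620.
Expected DCO frequency = 0.2180 × 0.1620 ≈ 0.03532; observed = 9/500 ≈ 0.01800.
Coefficient of coincidence = 0.01800/0.03532 ≈ 0.51.

0.51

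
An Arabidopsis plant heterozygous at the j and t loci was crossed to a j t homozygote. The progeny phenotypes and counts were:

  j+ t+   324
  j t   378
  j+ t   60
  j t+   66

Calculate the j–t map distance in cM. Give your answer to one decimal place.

The two most frequent classes, j+ t+ (324) and j t (378), are the parental types, so the F1 was j+ t+ / j t.
The recombinant classes are j+ t and j t+: 60 + 66 = 126.
Recombination frequency = 126/828 = 0.1522 ≈ 15.2%, i.e. 15.2 cM.

15.2 cM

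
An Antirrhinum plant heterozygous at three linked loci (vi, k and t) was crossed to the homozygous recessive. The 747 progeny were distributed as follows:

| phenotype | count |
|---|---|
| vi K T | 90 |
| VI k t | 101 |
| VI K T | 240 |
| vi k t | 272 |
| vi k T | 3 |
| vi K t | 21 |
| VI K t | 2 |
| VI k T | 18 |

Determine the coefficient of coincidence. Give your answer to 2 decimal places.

The two most frequent reciprocal classes, VI K T and vi k t, are the parental types, so the F1 was VI K T / vi k t.
The two rarest classes, VI K t and vi k T, are the double crossovers. Comparing them with the parentals, only the t allele has switched, so t is the middle locus and the order is k – t – vi.
k–t: (39 + 5)/747 = 0.0589; t–vi: (191 + 5)/747 = 0.2624.
Expected DCO frequency = 0.0589 × 0.2624 ≈ 0.01546; observed = 5/747 ≈ 0.00669.
Coefficient of coincidence = 0.00669/0.01546 ≈ 0.43.

0.43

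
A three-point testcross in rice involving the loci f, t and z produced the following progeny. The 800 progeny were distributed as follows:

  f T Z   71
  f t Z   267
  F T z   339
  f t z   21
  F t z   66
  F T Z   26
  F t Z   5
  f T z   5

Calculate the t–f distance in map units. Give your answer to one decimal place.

18.4 map units

The two most frequent reciprocal classes, f t Z and F T z, are the parental types, so the F1 was f t Z / F T z.
The two rarest classes, F t Z and f T z, are the double crossovers. Comparing them with the parentals, only the f allele has switched, so f is the middle locus and the order is t – f – z.
Crossovers in the t–f interval produce the single-crossover classes f T Z and F t z (71 + 66 = 137) plus the double crossovers (10).
RF(t–f) = (137 + 10) / 800 = 147/800 = 0.1837 → 18.4 map units.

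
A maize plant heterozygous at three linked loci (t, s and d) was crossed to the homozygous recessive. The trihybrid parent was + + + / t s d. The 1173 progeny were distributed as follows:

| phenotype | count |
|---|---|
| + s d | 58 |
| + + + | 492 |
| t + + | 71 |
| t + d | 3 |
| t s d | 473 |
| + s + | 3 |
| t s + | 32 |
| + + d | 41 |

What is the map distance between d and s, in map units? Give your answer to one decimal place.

6.7 map units

The two rarest classes, + s + and t + d, are the double crossovers. Comparing them with the parentals, only the s allele has switched, so s is the middle locus and the order is d – s – t.
Crossovers in the d–s interval produce the single-crossover classes + + d and t s + (41 + 32 = 73) plus the double crossovers (6).
RF(d–s) = (73 + 6) / 1173 = 79/1173 = 0.0673 → 6.7 map units.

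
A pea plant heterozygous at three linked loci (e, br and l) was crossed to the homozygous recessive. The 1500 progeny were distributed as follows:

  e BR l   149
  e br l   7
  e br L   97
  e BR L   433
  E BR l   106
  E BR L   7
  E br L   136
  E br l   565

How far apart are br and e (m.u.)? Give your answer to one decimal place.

The two most frequent reciprocal classes, e BR L and E br l, are the parental types, so the F1 was e BR L / E br l.
The two rarest classes, E BR L and e br l, are the double crossovers. Comparing them with the parentals, only the e allele has switched, so e is the middle locus and the order is l – e – br.
Crossovers in the e–br interval produce the single-crossover classes e br L and E BR l (97 + 106 = 203) plus the double crossovers (14).
RF(e–br) = (203 + 14) / 1500 = 217/1500 = 0.1447 → 14.5 m.u.

14.5 m.u.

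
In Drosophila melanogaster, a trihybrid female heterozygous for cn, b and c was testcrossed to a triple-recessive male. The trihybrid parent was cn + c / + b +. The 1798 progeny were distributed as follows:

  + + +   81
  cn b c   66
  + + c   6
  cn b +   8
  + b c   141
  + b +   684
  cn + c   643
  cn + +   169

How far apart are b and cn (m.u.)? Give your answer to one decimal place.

The two rarest classes, + + c and cn b +, are the double crossovers. Comparing them with the parentals, only the cn allele has switched, so cn is the middle locus and the order is b – cn – c.
Crossovers in the b–cn interval produce the single-crossover classes cn b c and + + + (66 + 81 = 147) plus the double crossovers (14).
RF(b–cn) = (147 + 14) / 1798 = 161/1798 = 0.0895 → 9.0 m.u.

9.0 m.u.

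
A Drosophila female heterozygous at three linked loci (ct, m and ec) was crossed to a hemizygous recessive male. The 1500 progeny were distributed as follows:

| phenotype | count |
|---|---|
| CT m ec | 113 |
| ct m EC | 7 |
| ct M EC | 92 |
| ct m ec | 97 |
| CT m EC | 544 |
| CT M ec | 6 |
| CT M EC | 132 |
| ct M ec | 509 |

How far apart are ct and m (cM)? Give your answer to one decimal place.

The two most frequent reciprocal classes, ct M ec and CT m EC, are the parental types, so the F1 was ct M ec / CT m EC.
The two rarest classes, CT M ec and ct m EC, are the double crossovers. Comparing them with the parentals, only the ct allele has switched, so ct is the middle locus and the order is ec – ct – m.
Crossovers in the ct–m interval produce the single-crossover classes ct m ec and CT M EC (97 + 132 = 229) plus the double crossovers (13).
RF(ct–m) = (229 + 13) / 1500 = 242/1500 = 0.1613 → 16.1 cM.

16.1 cM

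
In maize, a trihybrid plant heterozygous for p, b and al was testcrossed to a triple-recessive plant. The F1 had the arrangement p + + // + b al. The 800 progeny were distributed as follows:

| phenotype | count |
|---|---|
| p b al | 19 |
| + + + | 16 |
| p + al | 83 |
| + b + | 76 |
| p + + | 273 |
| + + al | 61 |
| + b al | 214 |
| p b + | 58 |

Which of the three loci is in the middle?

The two rarest classes, + + + and p b al, are the double crossovers. Comparing them with the parentals, only the p allele has switched, so p is the middle locus and the order is al – p – b.

p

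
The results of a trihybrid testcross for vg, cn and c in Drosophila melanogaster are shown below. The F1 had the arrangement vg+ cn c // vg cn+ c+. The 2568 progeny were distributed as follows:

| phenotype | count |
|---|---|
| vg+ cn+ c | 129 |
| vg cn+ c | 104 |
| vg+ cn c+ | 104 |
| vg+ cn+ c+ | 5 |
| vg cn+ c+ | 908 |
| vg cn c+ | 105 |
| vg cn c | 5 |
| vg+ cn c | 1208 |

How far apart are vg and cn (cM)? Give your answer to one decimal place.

9.5 cM

The two rarest classes, vg cn c and vg+ cn+ c+, are the double crossovers. Comparing them with the parentals, only the vg allele has switched, so vg is the middle locus and the order is c – vg – cn.
Crossovers in the vg–cn interval produce the single-crossover classes vg+ cn+ c and vg cn c+ (129 + 105 = 234) plus the double crossovers (10).
RF(vg–cn) = (234 + 10) / 2568 = 244/2568 = 0.0950 → 9.5 cM.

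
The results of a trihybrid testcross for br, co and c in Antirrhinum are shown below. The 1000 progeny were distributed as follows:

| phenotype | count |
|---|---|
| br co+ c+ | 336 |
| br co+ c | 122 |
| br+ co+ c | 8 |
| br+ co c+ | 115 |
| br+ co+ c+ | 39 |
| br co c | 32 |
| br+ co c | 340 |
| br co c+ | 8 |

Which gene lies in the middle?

The two most frequent reciprocal classes, br+ co c and br co+ c+, are the parental types, so the F1 was br+ co c / br co+ c+.
The two rarest classes, br+ co+ c and br co c+, are the double crossovers. Comparing them with the parentals, only the co allele has switched, so co is the middle locus and the order is c – co – br.

co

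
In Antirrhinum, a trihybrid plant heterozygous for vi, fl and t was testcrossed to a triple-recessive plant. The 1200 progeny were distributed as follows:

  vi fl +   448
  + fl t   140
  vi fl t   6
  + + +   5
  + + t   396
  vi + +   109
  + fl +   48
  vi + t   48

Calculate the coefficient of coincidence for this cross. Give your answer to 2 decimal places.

The two most frequent reciprocal classes, vi fl + and + + t, are the parental types, so the F1 was vi fl + / + + t.
The two rarest classes, vi fl t and + + +, are the double crossovers. Comparing them with the parentals, only the t allele has switched, so t is the middle locus and the order is fl – t – vi.
fl–t: (249 + 11)/1200 = 0.2167; t–vi: (96 + 11)/1200 = 0.0892.
Expected DCO frequency = 0.2167 × 0.0892 ≈ 0.01933; observed = 11/1200 ≈ 0.00917.
Coefficient of coincidence = 0.00917/0.01933 ≈ 0.47.

0.47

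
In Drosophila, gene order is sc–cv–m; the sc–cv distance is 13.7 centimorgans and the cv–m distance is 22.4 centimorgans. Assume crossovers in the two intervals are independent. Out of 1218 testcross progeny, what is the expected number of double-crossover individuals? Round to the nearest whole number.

Map distances give recombination frequencies of 0.137 and 0.224 for the two intervals.
With no interference, expected double-crossover frequency = 0.137 × 0.224 = 0.03069.
Expected number = 0.03069 × 1218 = 37.38 ≈ 37.

37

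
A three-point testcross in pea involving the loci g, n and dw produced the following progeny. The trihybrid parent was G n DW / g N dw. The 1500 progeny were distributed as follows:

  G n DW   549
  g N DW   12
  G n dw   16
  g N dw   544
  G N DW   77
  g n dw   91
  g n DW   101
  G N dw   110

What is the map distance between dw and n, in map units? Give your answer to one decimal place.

The two rarest classes, G n dw and g N DW, are the double crossovers. Comparing them with the parentals, only the dw allele has switched, so dw is the middle locus and the order is g – dw – n.
Crossovers in the dw–n interval produce the single-crossover classes G N DW and g n dw (77 + 91 = 168) plus the double crossovers (28).
RF(dw–n) = (168 + 28) / 1500 = 196/1500 = 0.1307 → 13.1 map units.

13.1 map units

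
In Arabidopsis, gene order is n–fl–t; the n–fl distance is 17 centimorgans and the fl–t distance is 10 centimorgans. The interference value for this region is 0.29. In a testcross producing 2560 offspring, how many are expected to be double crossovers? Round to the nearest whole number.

Map distances give recombination frequencies of 0.170 and 0.100 for the two intervals.
With interference 0.29 (so coincidence = 0.71), expected double-crossover frequency = 0.170 × 0.100 × 0.71 = 0.01207.
Expected number = 0.01207 × 2560 = 30.90 ≈ 31.

31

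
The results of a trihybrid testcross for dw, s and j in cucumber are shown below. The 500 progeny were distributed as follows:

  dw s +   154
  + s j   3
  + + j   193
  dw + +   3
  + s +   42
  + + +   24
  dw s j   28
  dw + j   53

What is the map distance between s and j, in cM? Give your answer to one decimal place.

The two most frequent reciprocal classes, + + j and dw s +, are the parental types, so the F1 was + + j / dw s +.
The two rarest classes, + s j and dw + +, are the double crossovers. Comparing them with the parentals, only the s allele has switched, so s is the middle locus and the order is j – s – dw.
Crossovers in the j–s interval produce the single-crossover classes + + + and dw s j (24 + 28 = 52) plus the double crossovers (6).
RF(j–s) = (52 + 6) / 500 = 58/500 = 0.1160 → 11.6 cM.

11.6 cM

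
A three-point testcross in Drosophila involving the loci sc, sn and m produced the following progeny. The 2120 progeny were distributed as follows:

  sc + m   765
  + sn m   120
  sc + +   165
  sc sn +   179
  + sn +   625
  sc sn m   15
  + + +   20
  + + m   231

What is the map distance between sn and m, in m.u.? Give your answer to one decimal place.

15.1 m.u.

The two most frequent reciprocal classes, + sn + and sc + m, are the parental types, so the F1 was + sn + / sc + m.
The two rarest classes, + + + and sc sn m, are the double crossovers. Comparing them with the parentals, only the sn allele has switched, so sn is the middle locus and the order is m – sn – sc.
Crossovers in the m–sn interval produce the single-crossover classes + sn m and sc + + (120 + 165 = 285) plus the double crossovers (35).
RF(m–sn) = (285 + 35) / 2120 = 320/2120 = 0.1509 → 15.1 m.u.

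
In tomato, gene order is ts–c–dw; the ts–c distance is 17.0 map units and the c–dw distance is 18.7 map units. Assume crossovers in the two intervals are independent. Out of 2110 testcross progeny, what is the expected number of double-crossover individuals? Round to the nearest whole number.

67

Map distances give recombination frequencies of 0.170 and 0.187 for the two intervals.
With no interference, expected double-crossover frequency = 0.170 × 0.187 = 0.03179.
Expected number = 0.03179 × 2110 = 67.08 ≈ 67.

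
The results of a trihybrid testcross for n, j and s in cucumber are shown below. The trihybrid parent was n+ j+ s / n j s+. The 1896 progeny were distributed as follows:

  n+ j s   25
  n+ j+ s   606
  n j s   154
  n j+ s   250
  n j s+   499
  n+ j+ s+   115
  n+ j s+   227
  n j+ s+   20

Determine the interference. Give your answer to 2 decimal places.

0.48

The two rarest classes, n+ j s and n j+ s+, are the double crossovers. Comparing them with the parentals, only the j allele has switched, so j is the middle locus and the order is n – j – s.
n–j: (477 + 45)/1896 = 0.2753; j–s: (269 + 45)/1896 = 0.1656.
Expected DCO frequency = 0.2753 × 0.1656 ≈ 0.04559; observed = 45/1896 ≈ 0.02373.
Coefficient of coincidence = 0.02373/0.04559 ≈ 0.52; interference = 1 − 0.52 = 0.48.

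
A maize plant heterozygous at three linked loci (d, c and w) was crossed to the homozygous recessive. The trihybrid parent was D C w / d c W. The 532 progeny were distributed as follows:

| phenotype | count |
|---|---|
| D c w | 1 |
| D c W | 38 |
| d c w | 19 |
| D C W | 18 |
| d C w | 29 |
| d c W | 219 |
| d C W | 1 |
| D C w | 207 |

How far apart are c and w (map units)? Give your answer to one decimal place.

The two rarest classes, D c w and d C W, are the double crossovers. Comparing them with the parentals, only the c allele has switched, so c is the middle locus and the order is w – c – d.
Crossovers in the w–c interval produce the single-crossover classes D C W and d c w (18 + 19 = 37) plus the double crossovers (2).
RF(w–c) = (37 + 2) / 532 = 39/532 = 0.0733 → 7.3 map units.

7.3 map units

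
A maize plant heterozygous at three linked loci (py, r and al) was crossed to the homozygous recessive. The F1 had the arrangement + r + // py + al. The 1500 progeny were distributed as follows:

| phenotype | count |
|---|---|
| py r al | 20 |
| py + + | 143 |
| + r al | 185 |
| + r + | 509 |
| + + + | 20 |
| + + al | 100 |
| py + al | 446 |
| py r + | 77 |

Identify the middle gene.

r

The two rarest classes, + + + and py r al, are the double crossovers. Comparing them with the parentals, only the r allele has switched, so r is the middle locus and the order is py – r – al.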